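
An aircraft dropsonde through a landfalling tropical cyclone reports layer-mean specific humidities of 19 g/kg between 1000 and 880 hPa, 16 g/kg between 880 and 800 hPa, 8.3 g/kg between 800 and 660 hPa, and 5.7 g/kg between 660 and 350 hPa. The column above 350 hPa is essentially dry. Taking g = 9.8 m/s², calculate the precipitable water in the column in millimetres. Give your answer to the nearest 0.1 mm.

Precipitable water is the column-integrated vapour mass per unit area: PW = (1/g) Σ q̄ Δp, with q in kg/kg and Δp in Pa (1 kg/m² of water = 1 mm).
Layer 1000–880 hPa: Δp = 120 hPa = 12000 Pa, q̄ = 0.019 kg/kg → 0.019 × 12000 / 9.8 = 23.27 mm
Layer 880–800 hPa: Δp = 80 hPa = 8000 Pa, q̄ = 0.016 kg/kg → 0.016 × 8000 / 9.8 = 13.06 mm
Layer 800–660 hPa: Δp = 140 hPa = 14000 Pa, q̄ = 0.0083 kg/kg → 0.0083 × 14000 / 9.8 = 11.86 mm
Layer 660–350 hPa: Δp = 310 hPa = 31000 Pa, q̄ = 0.0057 kg/kg → 0.0057 × 31000 / 9.8 = 18.03 mm
PW = 23.27 + 13.06 + 11.86 + 18.03 = 66.22 ≈ 66.2 mm.

PW ≈ 66.2 mm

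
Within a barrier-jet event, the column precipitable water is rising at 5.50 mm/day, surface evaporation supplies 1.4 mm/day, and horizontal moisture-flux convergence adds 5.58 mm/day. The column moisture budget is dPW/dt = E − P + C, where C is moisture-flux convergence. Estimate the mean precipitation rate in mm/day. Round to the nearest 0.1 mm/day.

P ≈ 1.5 mm/day

dPW/dt = +5.50 mm/day.
P = E + C − dPW/dt = 1.4 + (5.58) − (+5.50) = 1.5 mm/day.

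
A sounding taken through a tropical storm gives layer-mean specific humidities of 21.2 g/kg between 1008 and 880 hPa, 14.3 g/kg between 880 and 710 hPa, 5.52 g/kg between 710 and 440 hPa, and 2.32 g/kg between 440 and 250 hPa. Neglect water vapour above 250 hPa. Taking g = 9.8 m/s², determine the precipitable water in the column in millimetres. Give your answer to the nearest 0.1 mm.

Precipitable water is the column-integrated vapour mass per unit area: PW = (1/g) Σ q̄ Δp, with q in kg/kg and Δp in Pa (1 kg/m² of water = 1 mm).
Layer 1008–880 hPa: Δp = 128 hPa = 12800 Pa, q̄ = 0.0212 kg/kg → 0.0212 × 12800 / 9.8 = 27.69 mm
Layer 880–710 hPa: Δp = 170 hPa = 17000 Pa, q̄ = 0.0143 kg/kg → 0.0143 × 17000 / 9.8 = 24.81 mm
Layer 710–440 hPa: Δp = 270 hPa = 27000 Pa, q̄ = 0.00552 kg/kg → 0.00552 × 27000 / 9.8 = 15.21 mm
Layer 440–250 hPa: Δp = 190 hPa = 19000 Pa, q̄ = 0.00232 kg/kg → 0.00232 × 19000 / 9.8 = 4.50 mm
PW = 27.69 + 24.81 + 15.21 + 4.50 = 72.21 ≈ 72.2 mm.

PW ≈ 72.2 mm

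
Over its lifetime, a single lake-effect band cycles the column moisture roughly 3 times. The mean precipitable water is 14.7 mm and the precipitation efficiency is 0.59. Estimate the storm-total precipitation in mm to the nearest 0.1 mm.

precipitation ≈ 26.0 mm

Each cycle deposits ε × PW = 0.59 × 14.7 = 8.673 mm.
Over 3 cycles: 3 × 8.673 = 26.0 mm.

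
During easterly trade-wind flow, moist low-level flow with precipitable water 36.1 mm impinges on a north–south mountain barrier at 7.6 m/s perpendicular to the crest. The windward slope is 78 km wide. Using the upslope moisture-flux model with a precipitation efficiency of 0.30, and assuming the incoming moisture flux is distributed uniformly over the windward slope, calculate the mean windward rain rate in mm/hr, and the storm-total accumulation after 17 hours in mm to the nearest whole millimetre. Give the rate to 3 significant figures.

Incoming column moisture flux per unit ridge length: F = V × PW = 7.6 × 36.1 = 274.36 mm·m/s.
Spread over the 78 km slope with efficiency ε = 0.30: R = ε·F/W = 0.30 × 274.36 / 78000 m = 1.055e-03 mm/s.
R = 1.055e-03 × 3600 = 3.80 mm/hr.
Over 17 h: total = 3.80 × 17 = 64.6 ≈ 65 mm.

R ≈ 3.80 mm/hr; total ≈ 65 mm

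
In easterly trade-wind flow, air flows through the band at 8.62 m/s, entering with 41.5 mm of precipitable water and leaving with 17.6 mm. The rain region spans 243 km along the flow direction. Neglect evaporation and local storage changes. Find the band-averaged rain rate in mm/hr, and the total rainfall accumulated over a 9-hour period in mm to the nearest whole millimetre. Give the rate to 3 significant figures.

Column moisture flux per unit crosswind length is F = V × PW.
Inflow: F_in = 8.62 × 41.5 = 357.73 mm·m/s
Outflow: F_out = 8.62 × 17.6 = 151.712 mm·m/s
Steady-state rate R = (F_in − F_out)/L = (357.73 − 151.712) / 243000 m = 8.478e-04 mm/s.
R = 8.478e-04 × 3600 = 3.05 mm/hr.
Over 9 h: total = 3.05 × 9 = 27.45 ≈ 27 mm.

R ≈ 3.05 mm/hr; total ≈ 27 mm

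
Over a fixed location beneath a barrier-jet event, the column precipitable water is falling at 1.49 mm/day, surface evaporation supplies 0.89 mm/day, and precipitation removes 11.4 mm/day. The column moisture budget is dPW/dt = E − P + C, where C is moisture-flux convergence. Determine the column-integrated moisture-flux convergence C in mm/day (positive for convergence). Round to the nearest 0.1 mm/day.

dPW/dt = -1.49 mm/day.
C = dPW/dt − E + P = (-1.49) − 0.89 + 11.4 = 9.0 mm/day.

C ≈ 9.0 mm/day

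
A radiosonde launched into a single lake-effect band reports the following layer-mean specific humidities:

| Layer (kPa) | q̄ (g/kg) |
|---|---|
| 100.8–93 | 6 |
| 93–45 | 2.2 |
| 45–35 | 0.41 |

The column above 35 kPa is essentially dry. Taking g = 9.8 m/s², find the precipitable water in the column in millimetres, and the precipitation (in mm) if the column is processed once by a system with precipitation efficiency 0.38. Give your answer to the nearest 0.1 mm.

PW ≈ 16.0 mm; precipitation ≈ 6.1 mm

Precipitable water is the column-integrated vapour mass per unit area: PW = (1/g) Σ q̄ Δp, with q in kg/kg and Δp in Pa (1 kg/m² of water = 1 mm).
Layer 100.8–93 kPa: Δp = 78 hPa = 7800 Pa, q̄ = 0.006 kg/kg → 0.006 × 7800 / 9.8 = 4.78 mm
Layer 93–45 kPa: Δp = 480 hPa = 48000 Pa, q̄ = 0.0022 kg/kg → 0.0022 × 48000 / 9.8 = 10.78 mm
Layer 45–35 kPa: Δp = 100 hPa = 10000 Pa, q̄ = 0.00041 kg/kg → 0.00041 × 10000 / 9.8 = 0.42 mm
PW = 4.78 + 10.78 + 0.42 = 15.98 ≈ 16.0 mm.
Precipitation = ε × PW = 0.38 × 16.0 = 6.1 mm.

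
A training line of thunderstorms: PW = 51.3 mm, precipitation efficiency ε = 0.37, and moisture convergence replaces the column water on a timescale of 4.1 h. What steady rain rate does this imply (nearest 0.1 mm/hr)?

R ≈ 4.6 mm/hr

Each overturning extracts ε × PW = 0.37 × 51.3 = 18.981 mm.
Rate = ε·PW / τ = 18.981 / 4.1 h = 4.6 mm/hr.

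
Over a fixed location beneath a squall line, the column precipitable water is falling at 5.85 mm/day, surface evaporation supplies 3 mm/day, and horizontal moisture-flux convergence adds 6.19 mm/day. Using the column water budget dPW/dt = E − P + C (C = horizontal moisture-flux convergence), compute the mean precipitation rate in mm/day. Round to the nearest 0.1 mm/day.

dPW/dt = -5.85 mm/day.
P = E + C − dPW/dt = 3 + (6.19) − (-5.85) = 15.0 mm/day.

P ≈ 15.0 mm/day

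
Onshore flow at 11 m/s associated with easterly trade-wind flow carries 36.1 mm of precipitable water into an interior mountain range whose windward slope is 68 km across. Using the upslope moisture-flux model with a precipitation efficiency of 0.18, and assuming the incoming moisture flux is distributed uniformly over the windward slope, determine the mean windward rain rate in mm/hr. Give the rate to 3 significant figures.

R ≈ 3.78 mm/hr

Incoming column moisture flux per unit ridge length: F = V × PW = 11 × 36.1 = 397.1 mm·m/s.
Spread over the 68 km slope with efficiency ε = 0.18: R = ε·F/W = 0.18 × 397.1 / 68000 m = 1.051e-03 mm/s.
R = 1.051e-03 × 3600 = 3.78 mm/hr.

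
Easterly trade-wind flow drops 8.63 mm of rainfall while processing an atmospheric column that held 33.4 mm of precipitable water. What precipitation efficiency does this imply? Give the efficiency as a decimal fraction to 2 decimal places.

ε = rainfall / PW = 8.63 / 33.4 = 0.26.

ε ≈ 0.26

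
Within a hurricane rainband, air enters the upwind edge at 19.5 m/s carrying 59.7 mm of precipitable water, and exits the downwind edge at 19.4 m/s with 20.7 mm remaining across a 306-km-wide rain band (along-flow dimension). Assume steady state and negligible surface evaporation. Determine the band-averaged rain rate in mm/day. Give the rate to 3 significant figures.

Column moisture flux per unit crosswind length is F = V × PW.
Inflow: F_in = 19.5 × 59.7 = 1164.15 mm·m/s
Outflow: F_out = 19.4 × 20.7 = 401.58 mm·m/s
Steady-state rate R = (F_in − F_out)/L = (1164.15 − 401.58) / 306000 m = 2.492e-03 mm/s.
R = 2.492e-03 × 3600 × 24 = 215 mm/day.

R ≈ 215 mm/day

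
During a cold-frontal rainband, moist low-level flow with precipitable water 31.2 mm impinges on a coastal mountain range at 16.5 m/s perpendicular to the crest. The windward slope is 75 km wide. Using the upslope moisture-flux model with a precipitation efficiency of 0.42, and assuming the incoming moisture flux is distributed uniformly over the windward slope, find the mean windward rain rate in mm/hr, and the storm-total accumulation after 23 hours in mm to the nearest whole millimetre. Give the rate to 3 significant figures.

R ≈ 10.4 mm/hr; total ≈ 239 mm

Incoming column moisture flux per unit ridge length: F = V × PW = 16.5 × 31.2 = 514.8 mm·m/s.
Spread over the 75 km slope with efficiency ε = 0.42: R = ε·F/W = 0.42 × 514.8 / 75000 m = 2.883e-03 mm/s.
R = 2.883e-03 × 3600 = 10.4 mm/hr.
Over 23 h: total = 10.4 × 23 = 239.2 ≈ 239 mm.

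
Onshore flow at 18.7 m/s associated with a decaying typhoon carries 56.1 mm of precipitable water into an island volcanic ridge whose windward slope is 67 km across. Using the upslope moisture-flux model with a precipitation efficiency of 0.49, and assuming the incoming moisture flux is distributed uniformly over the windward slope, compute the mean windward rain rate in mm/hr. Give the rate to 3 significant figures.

R ≈ 27.6 mm/hr

Incoming column moisture flux per unit ridge length: F = V × PW = 18.7 × 56.1 = 1049.07 mm·m/s.
Spread over the 67 km slope with efficiency ε = 0.49: R = ε·F/W = 0.49 × 1049.07 / 67000 m = 7.672e-03 mm/s.
R = 7.672e-03 × 3600 = 27.6 mm/hr.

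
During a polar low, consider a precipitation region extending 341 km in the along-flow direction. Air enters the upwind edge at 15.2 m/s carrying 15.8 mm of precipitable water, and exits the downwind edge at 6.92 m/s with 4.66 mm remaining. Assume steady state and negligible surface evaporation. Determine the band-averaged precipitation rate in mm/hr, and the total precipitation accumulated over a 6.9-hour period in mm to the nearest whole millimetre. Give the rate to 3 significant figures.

R ≈ 2.19 mm/hr; total ≈ 15 mm

Column moisture flux per unit crosswind length is F = V × PW.
Inflow: F_in = 15.2 × 15.8 = 240.16 mm·m/s
Outflow: F_out = 6.92 × 4.66 = 32.2472 mm·m/s
Steady-state rate R = (F_in − F_out)/L = (240.16 − 32.2472) / 341000 m = 6.097e-04 mm/s.
R = 6.097e-04 × 3600 = 2.19 mm/hr.
Over 6.9 h: total = 2.19 × 6.9 = 15.111 ≈ 15 mm.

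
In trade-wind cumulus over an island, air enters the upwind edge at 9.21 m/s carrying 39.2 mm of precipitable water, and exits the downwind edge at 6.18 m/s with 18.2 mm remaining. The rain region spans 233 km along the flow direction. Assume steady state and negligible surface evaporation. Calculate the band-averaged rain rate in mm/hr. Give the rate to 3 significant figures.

R ≈ 3.84 mm/hr

Column moisture flux per unit crosswind length is F = V × PW.
Inflow: F_in = 9.21 × 39.2 = 361.032 mm·m/s
Outflow: F_out = 6.18 × 18.2 = 112.476 mm·m/s
Steady-state rate R = (F_in − F_out)/L = (361.032 − 112.476) / 233000 m = 1.067e-03 mm/s.
R = 1.067e-03 × 3600 = 3.84 mm/hr.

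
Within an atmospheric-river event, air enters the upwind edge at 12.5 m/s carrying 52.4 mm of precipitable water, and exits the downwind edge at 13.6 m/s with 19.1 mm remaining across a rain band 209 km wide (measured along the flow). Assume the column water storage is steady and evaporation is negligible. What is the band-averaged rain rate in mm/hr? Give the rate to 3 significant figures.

Column moisture flux per unit crosswind length is F = V × PW.
Inflow: F_in = 12.5 × 52.4 = 655 mm·m/s
Outflow: F_out = 13.6 × 19.1 = 259.76 mm·m/s
Steady-state rate R = (F_in − F_out)/L = (655 − 259.76) / 209000 m = 1.891e-03 mm/s.
R = 1.891e-03 × 3600 = 6.81 mm/hr.

R ≈ 6.81 mm/hr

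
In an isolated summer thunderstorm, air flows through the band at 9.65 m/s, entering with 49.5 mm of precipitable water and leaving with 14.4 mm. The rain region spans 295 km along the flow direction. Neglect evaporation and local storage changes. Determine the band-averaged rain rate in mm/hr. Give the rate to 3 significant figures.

R ≈ 4.13 mm/hr

Column moisture flux per unit crosswind length is F = V × PW.
Inflow: F_in = 9.65 × 49.5 = 477.675 mm·m/s
Outflow: F_out = 9.65 × 14.4 = 138.96 mm·m/s
Steady-state rate R = (F_in − F_out)/L = (477.675 − 138.96) / 295000 m = 1.148e-03 mm/s.
R = 1.148e-03 × 3600 = 4.13 mm/hr.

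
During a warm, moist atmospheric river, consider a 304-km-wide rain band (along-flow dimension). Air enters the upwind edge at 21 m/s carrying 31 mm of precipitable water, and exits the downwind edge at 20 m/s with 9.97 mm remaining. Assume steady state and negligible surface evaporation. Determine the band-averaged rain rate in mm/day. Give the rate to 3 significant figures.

R ≈ 128 mm/day

Column moisture flux per unit crosswind length is F = V × PW.
Inflow: F_in = 21 × 31 = 651 mm·m/s
Outflow: F_out = 20 × 9.97 = 199.4 mm·m/s
Steady-state rate R = (F_in − F_out)/L = (651 − 199.4) / 304000 m = 1.486e-03 mm/s.
R = 1.486e-03 × 3600 × 24 = 128 mm/day.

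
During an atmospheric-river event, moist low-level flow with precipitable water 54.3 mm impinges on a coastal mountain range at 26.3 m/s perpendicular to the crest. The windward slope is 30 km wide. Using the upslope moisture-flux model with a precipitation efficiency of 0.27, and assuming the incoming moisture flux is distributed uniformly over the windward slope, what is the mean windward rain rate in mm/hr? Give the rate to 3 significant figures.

Incoming column moisture flux per unit ridge length: F = V × PW = 26.3 × 54.3 = 1428.09 mm·m/s.
Spread over the 30 km slope with efficiency ε = 0.27: R = ε·F/W = 0.27 × 1428.09 / 30000 m = 1.285e-02 mm/s.
R = 1.285e-02 × 3600 = 46.3 mm/hr.

R ≈ 46.3 mm/hr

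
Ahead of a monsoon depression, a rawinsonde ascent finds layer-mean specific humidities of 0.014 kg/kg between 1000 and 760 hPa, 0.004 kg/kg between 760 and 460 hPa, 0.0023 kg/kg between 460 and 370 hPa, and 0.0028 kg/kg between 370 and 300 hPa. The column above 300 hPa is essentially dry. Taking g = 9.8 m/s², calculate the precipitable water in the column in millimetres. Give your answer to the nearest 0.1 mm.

PW ≈ 50.6 mm

Precipitable water is the column-integrated vapour mass per unit area: PW = (1/g) Σ q̄ Δp, with q in kg/kg and Δp in Pa (1 kg/m² of water = 1 mm).
Layer 1000–760 hPa: Δp = 240 hPa = 24000 Pa, q̄ = 0.014 kg/kg → 0.014 × 24000 / 9.8 = 34.29 mm
Layer 760–460 hPa: Δp = 300 hPa = 30000 Pa, q̄ = 0.004 kg/kg → 0.004 × 30000 / 9.8 = 12.24 mm
Layer 460–370 hPa: Δp = 90 hPa = 9000 Pa, q̄ = 0.0023 kg/kg → 0.0023 × 9000 / 9.8 = 2.11 mm
Layer 370–300 hPa: Δp = 70 hPa = 7000 Pa, q̄ = 0.0028 kg/kg → 0.0028 × 7000 / 9.8 = 2.00 mm
PW = 34.29 + 12.24 + 2.11 + 2.00 = 50.64 ≈ 50.6 mm.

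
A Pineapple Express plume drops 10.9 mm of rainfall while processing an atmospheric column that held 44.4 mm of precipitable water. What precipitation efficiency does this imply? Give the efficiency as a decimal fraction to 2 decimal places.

ε = rainfall / PW = 10.9 / 44.4 = 0.25.

ε ≈ 0.25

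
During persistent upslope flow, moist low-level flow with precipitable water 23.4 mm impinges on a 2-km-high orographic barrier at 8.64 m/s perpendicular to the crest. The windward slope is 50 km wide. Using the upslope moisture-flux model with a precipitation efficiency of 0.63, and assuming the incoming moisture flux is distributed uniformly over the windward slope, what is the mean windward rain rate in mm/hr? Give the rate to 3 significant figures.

R ≈ 9.17 mm/hr

Incoming column moisture flux per unit ridge length: F = V × PW = 8.64 × 23.4 = 202.176 mm·m/s.
Spread over the 50 km slope with efficiency ε = 0.63: R = ε·F/W = 0.63 × 202.176 / 50000 m = 2.547e-03 mm/s.
R = 2.547e-03 × 3600 = 9.17 mm/hr.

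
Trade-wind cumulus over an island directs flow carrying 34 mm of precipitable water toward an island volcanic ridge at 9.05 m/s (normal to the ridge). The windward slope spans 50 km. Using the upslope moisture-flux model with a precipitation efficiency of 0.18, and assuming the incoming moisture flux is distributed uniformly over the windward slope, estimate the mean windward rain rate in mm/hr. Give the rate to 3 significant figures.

Incoming column moisture flux per unit ridge length: F = V × PW = 9.05 × 34 = 307.7 mm·m/s.
Spread over the 50 km slope with efficiency ε = 0.18: R = ε·F/W = 0.18 × 307.7 / 50000 m = 1.108e-03 mm/s.
R = 1.108e-03 × 3600 = 3.99 mm/hr.

R ≈ 3.99 mm/hr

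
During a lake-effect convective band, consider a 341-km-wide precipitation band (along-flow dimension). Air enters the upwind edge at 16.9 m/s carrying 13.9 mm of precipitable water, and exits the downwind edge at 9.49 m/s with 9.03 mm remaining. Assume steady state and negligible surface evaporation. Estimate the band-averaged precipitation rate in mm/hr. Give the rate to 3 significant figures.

R ≈ 1.58 mm/hr

Column moisture flux per unit crosswind length is F = V × PW.
Inflow: F_in = 16.9 × 13.9 = 234.91 mm·m/s
Outflow: F_out = 9.49 × 9.03 = 85.6947 mm·m/s
Steady-state rate R = (F_in − F_out)/L = (234.91 − 85.6947) / 341000 m = 4.376e-04 mm/s.
R = 4.376e-04 × 3600 = 1.58 mm/hr.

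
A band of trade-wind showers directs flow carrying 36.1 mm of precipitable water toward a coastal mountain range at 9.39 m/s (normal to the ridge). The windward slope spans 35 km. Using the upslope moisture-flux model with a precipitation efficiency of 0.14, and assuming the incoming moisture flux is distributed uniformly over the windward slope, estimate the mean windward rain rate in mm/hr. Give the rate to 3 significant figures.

R ≈ 4.88 mm/hr

Incoming column moisture flux per unit ridge length: F = V × PW = 9.39 × 36.1 = 338.979 mm·m/s.
Spread over the 35 km slope with efficiency ε = 0.14: R = ε·F/W = 0.14 × 338.979 / 35000 m = 1.356e-03 mm/s.
R = 1.356e-03 × 3600 = 4.88 mm/hr.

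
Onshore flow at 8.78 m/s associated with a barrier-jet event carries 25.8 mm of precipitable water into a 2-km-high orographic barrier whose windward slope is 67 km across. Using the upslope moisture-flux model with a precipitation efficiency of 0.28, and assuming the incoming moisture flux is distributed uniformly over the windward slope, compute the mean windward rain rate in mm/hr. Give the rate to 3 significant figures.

Incoming column moisture flux per unit ridge length: F = V × PW = 8.78 × 25.8 = 226.524 mm·m/s.
Spread over the 67 km slope with efficiency ε = 0.28: R = ε·F/W = 0.28 × 226.524 / 67000 m = 9.467e-04 mm/s.
R = 9.467e-04 × 3600 = 3.41 mm/hr.

R ≈ 3.41 mm/hr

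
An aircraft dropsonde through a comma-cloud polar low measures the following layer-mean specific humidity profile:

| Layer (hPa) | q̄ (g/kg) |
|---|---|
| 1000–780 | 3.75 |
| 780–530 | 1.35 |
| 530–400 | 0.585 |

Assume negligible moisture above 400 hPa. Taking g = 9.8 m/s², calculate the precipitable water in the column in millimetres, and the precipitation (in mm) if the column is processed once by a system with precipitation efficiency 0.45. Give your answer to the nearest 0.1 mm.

PW ≈ 12.6 mm; precipitation ≈ 5.7 mm

Precipitable water is the column-integrated vapour mass per unit area: PW = (1/g) Σ q̄ Δp, with q in kg/kg and Δp in Pa (1 kg/m² of water = 1 mm).
Layer 1000–780 hPa: Δp = 220 hPa = 22000 Pa, q̄ = 0.00375 kg/kg → 0.00375 × 22000 / 9.8 = 8.42 mm
Layer 780–530 hPa: Δp = 250 hPa = 25000 Pa, q̄ = 0.00135 kg/kg → 0.00135 × 25000 / 9.8 = 3.44 mm
Layer 530–400 hPa: Δp = 130 hPa = 13000 Pa, q̄ = 0.000585 kg/kg → 0.000585 × 13000 / 9.8 = 0.78 mm
PW = 8.42 + 3.44 + 0.78 = 12.64 ≈ 12.6 mm.
Precipitation = ε × PW = 0.45 × 12.6 = 5.7 mm.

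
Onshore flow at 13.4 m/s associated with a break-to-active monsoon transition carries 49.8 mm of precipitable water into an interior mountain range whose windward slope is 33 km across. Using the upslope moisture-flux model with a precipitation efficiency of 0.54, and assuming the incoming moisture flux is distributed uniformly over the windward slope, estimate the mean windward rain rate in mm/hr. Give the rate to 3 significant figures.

R ≈ 39.3 mm/hr

Incoming column moisture flux per unit ridge length: F = V × PW = 13.4 × 49.8 = 667.32 mm·m/s.
Spread over the 33 km slope with efficiency ε = 0.54: R = ε·F/W = 0.54 × 667.32 / 33000 m = 1.092e-02 mm/s.
R = 1.092e-02 × 3600 = 39.3 mm/hr.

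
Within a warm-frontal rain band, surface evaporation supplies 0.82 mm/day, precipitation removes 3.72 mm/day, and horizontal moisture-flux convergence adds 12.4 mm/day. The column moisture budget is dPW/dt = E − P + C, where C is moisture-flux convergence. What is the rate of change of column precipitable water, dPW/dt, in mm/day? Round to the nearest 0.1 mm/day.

dPW/dt = E − P + C = 0.82 − 3.72 + (12.4) = 9.5 mm/day.

dPW/dt ≈ 9.5 mm/day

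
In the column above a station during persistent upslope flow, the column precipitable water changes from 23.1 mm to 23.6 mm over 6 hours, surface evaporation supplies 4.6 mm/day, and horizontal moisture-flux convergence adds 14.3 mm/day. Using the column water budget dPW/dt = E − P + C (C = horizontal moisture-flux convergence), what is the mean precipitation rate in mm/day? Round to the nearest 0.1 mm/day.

dPW/dt = (23.6 − 23.1) mm / (6/24 day) = +2.000 mm/day.
P = E + C − dPW/dt = 4.6 + (14.3) − (+2.000) = 16.9 mm/day.

P ≈ 16.9 mm/day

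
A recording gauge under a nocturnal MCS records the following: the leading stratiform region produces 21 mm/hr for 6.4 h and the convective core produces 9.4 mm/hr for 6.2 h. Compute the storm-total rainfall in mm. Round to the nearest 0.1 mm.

total ≈ 192.7 mm

Total = Σ Rᵢ Δtᵢ = 21 × 6.4 + 9.4 × 6.2
      = 134.4 + 58.28 = 192.7 mm.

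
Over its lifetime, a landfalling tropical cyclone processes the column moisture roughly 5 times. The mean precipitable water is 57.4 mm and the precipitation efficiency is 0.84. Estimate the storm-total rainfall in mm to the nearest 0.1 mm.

rainfall ≈ 241.1 mm

Each cycle deposits ε × PW = 0.84 × 57.4 = 48.216 mm.
Over 5 cycles: 5 × 48.216 = 241.1 mm.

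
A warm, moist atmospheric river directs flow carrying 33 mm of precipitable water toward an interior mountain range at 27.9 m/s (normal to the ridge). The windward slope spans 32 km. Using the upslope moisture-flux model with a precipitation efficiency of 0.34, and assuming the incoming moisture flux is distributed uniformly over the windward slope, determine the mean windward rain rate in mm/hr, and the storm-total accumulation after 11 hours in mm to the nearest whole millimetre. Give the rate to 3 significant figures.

Incoming column moisture flux per unit ridge length: F = V × PW = 27.9 × 33 = 920.7 mm·m/s.
Spread over the 32 km slope with efficiency ε = 0.34: R = ε·F/W = 0.34 × 920.7 / 32000 m = 9.782e-03 mm/s.
R = 9.782e-03 × 3600 = 35.2 mm/hr.
Over 11 h: total = 35.2 × 11 = 387.2 ≈ 387 mm.

R ≈ 35.2 mm/hr; total ≈ 387 mm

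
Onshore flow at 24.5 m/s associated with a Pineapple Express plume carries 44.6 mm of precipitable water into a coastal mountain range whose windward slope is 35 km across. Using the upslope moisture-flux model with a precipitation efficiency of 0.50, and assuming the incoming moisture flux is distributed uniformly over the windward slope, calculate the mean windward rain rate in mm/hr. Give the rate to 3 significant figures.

Incoming column moisture flux per unit ridge length: F = V × PW = 24.5 × 44.6 = 1092.7 mm·m/s.
Spread over the 35 km slope with efficiency ε = 0.50: R = ε·F/W = 0.50 × 1092.7 / 35000 m = 1.561e-02 mm/s.
R = 1.561e-02 × 3600 = 56.2 mm/hr.

R ≈ 56.2 mm/hr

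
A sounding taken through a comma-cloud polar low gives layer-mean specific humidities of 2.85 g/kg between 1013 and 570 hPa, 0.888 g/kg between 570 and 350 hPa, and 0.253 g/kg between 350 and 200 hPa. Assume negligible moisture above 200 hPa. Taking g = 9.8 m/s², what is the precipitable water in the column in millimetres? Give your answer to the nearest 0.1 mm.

Precipitable water is the column-integrated vapour mass per unit area: PW = (1/g) Σ q̄ Δp, with q in kg/kg and Δp in Pa (1 kg/m² of water = 1 mm).
Layer 1013–570 hPa: Δp = 443 hPa = 44300 Pa, q̄ = 0.00285 kg/kg → 0.00285 × 44300 / 9.8 = 12.88 mm
Layer 570–350 hPa: Δp = 220 hPa = 22000 Pa, q̄ = 0.000888 kg/kg → 0.000888 × 22000 / 9.8 = 1.99 mm
Layer 350–200 hPa: Δp = 150 hPa = 15000 Pa, q̄ = 0.000253 kg/kg → 0.000253 × 15000 / 9.8 = 0.39 mm
PW = 12.88 + 1.99 + 0.39 = 15.26 ≈ 15.3 mm.

PW ≈ 15.3 mm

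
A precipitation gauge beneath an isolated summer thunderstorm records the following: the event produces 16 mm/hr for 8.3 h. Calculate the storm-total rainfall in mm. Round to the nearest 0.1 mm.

Total = Σ Rᵢ Δtᵢ = 16 × 8.3
      = 132.8 = 132.8 mm.

total ≈ 132.8 mm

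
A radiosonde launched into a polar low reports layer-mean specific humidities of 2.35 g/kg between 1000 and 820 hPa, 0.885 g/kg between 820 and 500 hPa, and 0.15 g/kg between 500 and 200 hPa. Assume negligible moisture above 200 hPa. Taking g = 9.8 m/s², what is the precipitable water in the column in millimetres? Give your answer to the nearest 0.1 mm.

Precipitable water is the column-integrated vapour mass per unit area: PW = (1/g) Σ q̄ Δp, with q in kg/kg and Δp in Pa (1 kg/m² of water = 1 mm).
Layer 1000–820 hPa: Δp = 180 hPa = 18000 Pa, q̄ = 0.00235 kg/kg → 0.00235 × 18000 / 9.8 = 4.32 mm
Layer 820–500 hPa: Δp = 320 hPa = 32000 Pa, q̄ = 0.000885 kg/kg → 0.000885 × 32000 / 9.8 = 2.89 mm
Layer 500–200 hPa: Δp = 300 hPa = 30000 Pa, q̄ = 0.00015 kg/kg → 0.00015 × 30000 / 9.8 = 0.46 mm
PW = 4.32 + 2.89 + 0.46 = 7.67 ≈ 7.7 mm.

PW ≈ 7.7 mm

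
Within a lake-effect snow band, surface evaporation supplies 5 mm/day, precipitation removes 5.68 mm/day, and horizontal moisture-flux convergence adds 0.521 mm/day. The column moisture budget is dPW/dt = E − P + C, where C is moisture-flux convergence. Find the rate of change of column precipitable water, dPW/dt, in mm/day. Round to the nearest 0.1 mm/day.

dPW/dt ≈ -0.2 mm/day

dPW/dt = E − P + C = 5 − 5.68 + (0.521) = -0.2 mm/day.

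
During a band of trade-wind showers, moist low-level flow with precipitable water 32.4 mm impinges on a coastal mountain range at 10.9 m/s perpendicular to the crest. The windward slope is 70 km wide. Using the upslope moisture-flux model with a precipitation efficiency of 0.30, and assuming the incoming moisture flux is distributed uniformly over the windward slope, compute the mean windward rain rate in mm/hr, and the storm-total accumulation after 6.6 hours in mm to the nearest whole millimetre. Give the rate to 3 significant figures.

Incoming column moisture flux per unit ridge length: F = V × PW = 10.9 × 32.4 = 353.16 mm·m/s.
Spread over the 70 km slope with efficiency ε = 0.30: R = ε·F/W = 0.30 × 353.16 / 70000 m = 1.514e-03 mm/s.
R = 1.514e-03 × 3600 = 5.45 mm/hr.
Over 6.6 h: total = 5.45 × 6.6 = 35.97 ≈ 36 mm.

R ≈ 5.45 mm/hr; total ≈ 36 mm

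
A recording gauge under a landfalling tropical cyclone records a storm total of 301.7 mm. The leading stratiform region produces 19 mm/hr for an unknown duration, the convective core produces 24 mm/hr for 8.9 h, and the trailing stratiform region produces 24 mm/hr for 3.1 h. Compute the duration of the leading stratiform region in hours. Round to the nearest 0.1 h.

Known phases: 24 × 8.9 + 24 × 3.1 = 213.6 + 74.4 = 288 mm.
Remaining depth = 301.7 − 288 = 13.7 mm.
Duration = 13.7 / 19 = 0.7 h.

duration ≈ 0.7 h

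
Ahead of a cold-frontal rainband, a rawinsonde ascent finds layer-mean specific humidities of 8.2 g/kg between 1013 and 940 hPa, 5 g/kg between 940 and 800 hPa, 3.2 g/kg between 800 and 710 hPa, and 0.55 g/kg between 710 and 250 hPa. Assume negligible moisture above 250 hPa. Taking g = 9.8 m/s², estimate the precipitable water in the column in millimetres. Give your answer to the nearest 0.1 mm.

PW ≈ 18.8 mm

Precipitable water is the column-integrated vapour mass per unit area: PW = (1/g) Σ q̄ Δp, with q in kg/kg and Δp in Pa (1 kg/m² of water = 1 mm).
Layer 1013–940 hPa: Δp = 73 hPa = 7300 Pa, q̄ = 0.0082 kg/kg → 0.0082 × 7300 / 9.8 = 6.11 mm
Layer 940–800 hPa: Δp = 140 hPa = 14000 Pa, q̄ = 0.005 kg/kg → 0.005 × 14000 / 9.8 = 7.14 mm
Layer 800–710 hPa: Δp = 90 hPa = 9000 Pa, q̄ = 0.0032 kg/kg → 0.0032 × 9000 / 9.8 = 2.94 mm
Layer 710–250 hPa: Δp = 460 hPa = 46000 Pa, q̄ = 0.00055 kg/kg → 0.00055 × 46000 / 9.8 = 2.58 mm
PW = 6.11 + 7.14 + 2.94 + 2.58 = 18.77 ≈ 18.8 mm.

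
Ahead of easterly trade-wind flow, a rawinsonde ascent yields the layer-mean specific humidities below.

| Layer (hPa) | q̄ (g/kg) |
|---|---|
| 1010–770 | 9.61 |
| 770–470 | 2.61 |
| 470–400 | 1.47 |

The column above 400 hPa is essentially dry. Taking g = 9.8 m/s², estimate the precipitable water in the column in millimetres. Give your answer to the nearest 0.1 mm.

PW ≈ 32.6 mm

Precipitable water is the column-integrated vapour mass per unit area: PW = (1/g) Σ q̄ Δp, with q in kg/kg and Δp in Pa (1 kg/m² of water = 1 mm).
Layer 1010–770 hPa: Δp = 240 hPa = 24000 Pa, q̄ = 0.00961 kg/kg → 0.00961 × 24000 / 9.8 = 23.53 mm
Layer 770–470 hPa: Δp = 300 hPa = 30000 Pa, q̄ = 0.00261 kg/kg → 0.00261 × 30000 / 9.8 = 7.99 mm
Layer 470–400 hPa: Δp = 70 hPa = 7000 Pa, q̄ = 0.00147 kg/kg → 0.00147 × 7000 / 9.8 = 1.05 mm
PW = 23.53 + 7.99 + 1.05 = 32.57 ≈ 32.6 mm.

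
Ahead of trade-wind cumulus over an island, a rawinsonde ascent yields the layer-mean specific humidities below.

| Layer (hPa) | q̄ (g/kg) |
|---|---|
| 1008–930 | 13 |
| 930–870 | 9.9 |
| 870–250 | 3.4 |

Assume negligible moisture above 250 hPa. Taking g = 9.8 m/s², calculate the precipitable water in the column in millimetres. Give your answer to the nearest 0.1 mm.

Precipitable water is the column-integrated vapour mass per unit area: PW = (1/g) Σ q̄ Δp, with q in kg/kg and Δp in Pa (1 kg/m² of water = 1 mm).
Layer 1008–930 hPa: Δp = 78 hPa = 7800 Pa, q̄ = 0.013 kg/kg → 0.013 × 7800 / 9.8 = 10.35 mm
Layer 930–870 hPa: Δp = 60 hPa = 6000 Pa, q̄ = 0.0099 kg/kg → 0.0099 × 6000 / 9.8 = 6.06 mm
Layer 870–250 hPa: Δp = 620 hPa = 62000 Pa, q̄ = 0.0034 kg/kg → 0.0034 × 62000 / 9.8 = 21.51 mm
PW = 10.35 + 6.06 + 21.51 = 37.92 ≈ 37.9 mm.

PW ≈ 37.9 mm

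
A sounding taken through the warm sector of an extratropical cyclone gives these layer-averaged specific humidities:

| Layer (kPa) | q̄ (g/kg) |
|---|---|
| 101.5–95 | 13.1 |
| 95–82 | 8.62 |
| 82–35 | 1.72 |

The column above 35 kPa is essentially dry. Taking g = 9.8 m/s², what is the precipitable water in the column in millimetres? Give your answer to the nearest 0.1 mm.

Precipitable water is the column-integrated vapour mass per unit area: PW = (1/g) Σ q̄ Δp, with q in kg/kg and Δp in Pa (1 kg/m² of water = 1 mm).
Layer 101.5–95 kPa: Δp = 65 hPa = 6500 Pa, q̄ = 0.0131 kg/kg → 0.0131 × 6500 / 9.8 = 8.69 mm
Layer 95–82 kPa: Δp = 130 hPa = 13000 Pa, q̄ = 0.00862 kg/kg → 0.00862 × 13000 / 9.8 = 11.43 mm
Layer 82–35 kPa: Δp = 470 hPa = 47000 Pa, q̄ = 0.00172 kg/kg → 0.00172 × 47000 / 9.8 = 8.25 mm
PW = 8.69 + 11.43 + 8.25 = 28.37 ≈ 28.4 mm.

PW ≈ 28.4 mm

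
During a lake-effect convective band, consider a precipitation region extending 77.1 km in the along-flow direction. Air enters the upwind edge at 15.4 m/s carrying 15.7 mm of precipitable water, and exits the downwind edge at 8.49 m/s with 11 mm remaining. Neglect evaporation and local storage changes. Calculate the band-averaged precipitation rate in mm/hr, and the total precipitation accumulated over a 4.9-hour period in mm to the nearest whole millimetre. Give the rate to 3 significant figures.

R ≈ 6.93 mm/hr; total ≈ 34 mm

Column moisture flux per unit crosswind length is F = V × PW.
Inflow: F_in = 15.4 × 15.7 = 241.78 mm·m/s
Outflow: F_out = 8.49 × 11 = 93.39 mm·m/s
Steady-state rate R = (F_in − F_out)/L = (241.78 − 93.39) / 77100 m = 1.925e-03 mm/s.
R = 1.925e-03 × 3600 = 6.93 mm/hr.
Over 4.9 h: total = 6.93 × 4.9 = 33.957 ≈ 34 mm.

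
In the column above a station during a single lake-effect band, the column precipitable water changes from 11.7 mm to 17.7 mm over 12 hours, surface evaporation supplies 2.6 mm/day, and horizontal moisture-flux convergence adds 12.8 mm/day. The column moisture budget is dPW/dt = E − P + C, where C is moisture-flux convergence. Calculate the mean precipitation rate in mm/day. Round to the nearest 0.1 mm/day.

P ≈ 3.4 mm/day

dPW/dt = (17.7 − 11.7) mm / (12/24 day) = +12.000 mm/day.
P = E + C − dPW/dt = 2.6 + (12.8) − (+12.000) = 3.4 mm/day.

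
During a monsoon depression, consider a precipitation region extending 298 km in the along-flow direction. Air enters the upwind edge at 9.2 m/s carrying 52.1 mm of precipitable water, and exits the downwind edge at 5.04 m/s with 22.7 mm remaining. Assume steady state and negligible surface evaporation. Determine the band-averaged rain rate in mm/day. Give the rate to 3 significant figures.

Column moisture flux per unit crosswind length is F = V × PW.
Inflow: F_in = 9.2 × 52.1 = 479.32 mm·m/s
Outflow: F_out = 5.04 × 22.7 = 114.408 mm·m/s
Steady-state rate R = (F_in − F_out)/L = (479.32 − 114.408) / 298000 m = 1.225e-03 mm/s.
R = 1.225e-03 × 3600 × 24 = 106 mm/day.

R ≈ 106 mm/day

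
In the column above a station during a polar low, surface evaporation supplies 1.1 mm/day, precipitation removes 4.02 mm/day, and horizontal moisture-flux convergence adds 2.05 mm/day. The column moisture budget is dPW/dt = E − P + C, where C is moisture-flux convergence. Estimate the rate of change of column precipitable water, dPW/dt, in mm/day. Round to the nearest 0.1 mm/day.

dPW/dt = E − P + C = 1.1 − 4.02 + (2.05) = -0.9 mm/day.

dPW/dt ≈ -0.9 mm/day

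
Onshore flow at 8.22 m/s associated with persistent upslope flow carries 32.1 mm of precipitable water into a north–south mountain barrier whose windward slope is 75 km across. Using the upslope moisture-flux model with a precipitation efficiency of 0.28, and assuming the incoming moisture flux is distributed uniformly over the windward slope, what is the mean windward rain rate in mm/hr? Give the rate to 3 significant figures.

Incoming column moisture flux per unit ridge length: F = V × PW = 8.22 × 32.1 = 263.862 mm·m/s.
Spread over the 75 km slope with efficiency ε = 0.28: R = ε·F/W = 0.28 × 263.862 / 75000 m = 9.851e-04 mm/s.
R = 9.851e-04 × 3600 = 3.55 mm/hr.

R ≈ 3.55 mm/hr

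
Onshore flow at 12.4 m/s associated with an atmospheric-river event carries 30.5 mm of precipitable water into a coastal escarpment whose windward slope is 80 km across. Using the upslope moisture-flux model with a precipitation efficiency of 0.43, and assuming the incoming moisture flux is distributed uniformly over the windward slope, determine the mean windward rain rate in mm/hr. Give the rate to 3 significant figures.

R ≈ 7.32 mm/hr

Incoming column moisture flux per unit ridge length: F = V × PW = 12.4 × 30.5 = 378.2 mm·m/s.
Spread over the 80 km slope with efficiency ε = 0.43: R = ε·F/W = 0.43 × 378.2 / 80000 m = 2.033e-03 mm/s.
R = 2.033e-03 × 3600 = 7.32 mm/hr.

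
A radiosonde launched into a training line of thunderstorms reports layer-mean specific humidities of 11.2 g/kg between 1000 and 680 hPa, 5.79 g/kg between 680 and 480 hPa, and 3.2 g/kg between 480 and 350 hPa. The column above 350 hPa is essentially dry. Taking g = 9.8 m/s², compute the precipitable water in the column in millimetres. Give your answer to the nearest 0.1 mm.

Precipitable water is the column-integrated vapour mass per unit area: PW = (1/g) Σ q̄ Δp, with q in kg/kg and Δp in Pa (1 kg/m² of water = 1 mm).
Layer 1000–680 hPa: Δp = 320 hPa = 32000 Pa, q̄ = 0.0112 kg/kg → 0.0112 × 32000 / 9.8 = 36.57 mm
Layer 680–480 hPa: Δp = 200 hPa = 20000 Pa, q̄ = 0.00579 kg/kg → 0.00579 × 20000 / 9.8 = 11.82 mm
Layer 480–350 hPa: Δp = 130 hPa = 13000 Pa, q̄ = 0.0032 kg/kg → 0.0032 × 13000 / 9.8 = 4.24 mm
PW = 36.57 + 11.82 + 4.24 = 52.63 ≈ 52.6 mm.

PW ≈ 52.6 mm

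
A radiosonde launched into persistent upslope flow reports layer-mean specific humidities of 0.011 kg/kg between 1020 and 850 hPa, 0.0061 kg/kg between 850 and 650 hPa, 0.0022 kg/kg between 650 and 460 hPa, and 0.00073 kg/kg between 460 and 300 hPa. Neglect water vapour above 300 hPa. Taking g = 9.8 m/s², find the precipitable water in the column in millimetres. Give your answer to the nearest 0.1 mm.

Precipitable water is the column-integrated vapour mass per unit area: PW = (1/g) Σ q̄ Δp, with q in kg/kg and Δp in Pa (1 kg/m² of water = 1 mm).
Layer 1020–850 hPa: Δp = 170 hPa = 17000 Pa, q̄ = 0.011 kg/kg → 0.011 × 17000 / 9.8 = 19.08 mm
Layer 850–650 hPa: Δp = 200 hPa = 20000 Pa, q̄ = 0.0061 kg/kg → 0.0061 × 20000 / 9.8 = 12.45 mm
Layer 650–460 hPa: Δp = 190 hPa = 19000 Pa, q̄ = 0.0022 kg/kg → 0.0022 × 19000 / 9.8 = 4.27 mm
Layer 460–300 hPa: Δp = 160 hPa = 16000 Pa, q̄ = 0.00073 kg/kg → 0.00073 × 16000 / 9.8 = 1.19 mm
PW = 19.08 + 12.45 + 4.27 + 1.19 = 36.99 ≈ 37.0 mm.

PW ≈ 37.0 mm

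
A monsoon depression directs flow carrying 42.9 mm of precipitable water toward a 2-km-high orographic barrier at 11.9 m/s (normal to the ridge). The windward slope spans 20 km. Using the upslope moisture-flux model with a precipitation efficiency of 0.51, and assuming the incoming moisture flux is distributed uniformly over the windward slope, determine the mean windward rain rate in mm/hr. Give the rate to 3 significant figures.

Incoming column moisture flux per unit ridge length: F = V × PW = 11.9 × 42.9 = 510.51 mm·m/s.
Spread over the 20 km slope with efficiency ε = 0.51: R = ε·F/W = 0.51 × 510.51 / 20000 m = 1.302e-02 mm/s.
R = 1.302e-02 × 3600 = 46.9 mm/hr.

R ≈ 46.9 mm/hr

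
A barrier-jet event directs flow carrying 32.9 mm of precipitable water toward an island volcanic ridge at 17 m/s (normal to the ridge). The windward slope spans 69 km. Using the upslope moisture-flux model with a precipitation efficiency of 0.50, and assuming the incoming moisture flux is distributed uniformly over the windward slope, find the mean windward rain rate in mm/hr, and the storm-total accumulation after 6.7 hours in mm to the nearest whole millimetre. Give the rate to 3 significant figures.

Incoming column moisture flux per unit ridge length: F = V × PW = 17 × 32.9 = 559.3 mm·m/s.
Spread over the 69 km slope with efficiency ε = 0.50: R = ε·F/W = 0.50 × 559.3 / 69000 m = 4.053e-03 mm/s.
R = 4.053e-03 × 3600 = 14.6 mm/hr.
Over 6.7 h: total = 14.6 × 6.7 = 97.82 ≈ 98 mm.

R ≈ 14.6 mm/hr; total ≈ 98 mm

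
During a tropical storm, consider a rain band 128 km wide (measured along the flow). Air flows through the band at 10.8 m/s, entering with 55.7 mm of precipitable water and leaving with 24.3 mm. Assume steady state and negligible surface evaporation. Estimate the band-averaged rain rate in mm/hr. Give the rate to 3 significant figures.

Column moisture flux per unit crosswind length is F = V × PW.
Inflow: F_in = 10.8 × 55.7 = 601.56 mm·m/s
Outflow: F_out = 10.8 × 24.3 = 262.44 mm·m/s
Steady-state rate R = (F_in − F_out)/L = (601.56 − 262.44) / 128000 m = 2.649e-03 mm/s.
R = 2.649e-03 × 3600 = 9.54 mm/hr.

R ≈ 9.54 mm/hr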